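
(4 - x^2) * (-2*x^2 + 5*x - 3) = 2*x^4 - 5*x^3 - 5*x^2 + 20*x - 12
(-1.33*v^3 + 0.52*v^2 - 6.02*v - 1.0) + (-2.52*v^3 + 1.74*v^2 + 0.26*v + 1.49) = -3.85*v^3 + 2.26*v^2 - 5.76*v + 0.49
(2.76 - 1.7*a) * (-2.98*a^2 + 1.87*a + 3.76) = 5.066*a^3 - 11.4038*a^2 - 1.2308*a + 10.3776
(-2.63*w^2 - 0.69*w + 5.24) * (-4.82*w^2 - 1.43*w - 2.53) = 12.6766*w^4 + 7.0867*w^3 - 17.6162*w^2 - 5.7475*w - 13.2572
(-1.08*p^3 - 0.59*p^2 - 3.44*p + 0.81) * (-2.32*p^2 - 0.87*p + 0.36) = 2.5056*p^5 + 2.3084*p^4 + 8.1053*p^3 + 0.9012*p^2 - 1.9431*p + 0.2916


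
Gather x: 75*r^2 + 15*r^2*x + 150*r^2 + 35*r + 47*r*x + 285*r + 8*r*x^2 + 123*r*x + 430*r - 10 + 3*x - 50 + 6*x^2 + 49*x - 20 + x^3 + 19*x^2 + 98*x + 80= 225*r^2 + 750*r + x^3 + x^2*(8*r + 25) + x*(15*r^2 + 170*r + 150)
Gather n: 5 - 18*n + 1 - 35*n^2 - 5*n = -35*n^2 - 23*n + 6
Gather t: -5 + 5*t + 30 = 5*t + 25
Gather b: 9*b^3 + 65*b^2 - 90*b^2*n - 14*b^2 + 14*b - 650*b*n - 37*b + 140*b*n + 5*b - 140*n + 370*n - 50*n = 9*b^3 + b^2*(51 - 90*n) + b*(-510*n - 18) + 180*n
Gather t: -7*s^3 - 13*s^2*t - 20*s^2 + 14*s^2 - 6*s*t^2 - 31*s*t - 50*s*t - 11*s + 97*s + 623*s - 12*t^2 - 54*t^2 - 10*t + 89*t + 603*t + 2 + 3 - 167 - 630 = -7*s^3 - 6*s^2 + 709*s + t^2*(-6*s - 66) + t*(-13*s^2 - 81*s + 682) - 792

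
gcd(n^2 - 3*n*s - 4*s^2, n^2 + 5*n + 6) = 1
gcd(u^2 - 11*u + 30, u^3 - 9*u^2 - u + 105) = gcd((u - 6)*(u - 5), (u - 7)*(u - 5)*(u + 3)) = u - 5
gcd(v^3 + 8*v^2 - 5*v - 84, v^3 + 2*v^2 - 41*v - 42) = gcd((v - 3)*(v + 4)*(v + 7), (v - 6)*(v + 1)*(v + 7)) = v + 7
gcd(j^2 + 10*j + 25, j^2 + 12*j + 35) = j + 5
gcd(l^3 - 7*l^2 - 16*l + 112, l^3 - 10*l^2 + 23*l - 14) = l - 7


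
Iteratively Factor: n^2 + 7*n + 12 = (n + 3)*(n + 4)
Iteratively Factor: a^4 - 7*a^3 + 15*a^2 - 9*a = (a - 3)*(a^3 - 4*a^2 + 3*a) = (a - 3)*(a - 1)*(a^2 - 3*a) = (a - 3)^2*(a - 1)*(a)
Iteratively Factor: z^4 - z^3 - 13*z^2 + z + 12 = (z - 4)*(z^3 + 3*z^2 - z - 3) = (z - 4)*(z + 1)*(z^2 + 2*z - 3) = (z - 4)*(z + 1)*(z + 3)*(z - 1)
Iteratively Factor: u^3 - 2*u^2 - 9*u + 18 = (u + 3)*(u^2 - 5*u + 6) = (u - 3)*(u + 3)*(u - 2)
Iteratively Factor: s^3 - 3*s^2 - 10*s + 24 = (s - 2)*(s^2 - s - 12) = (s - 4)*(s - 2)*(s + 3)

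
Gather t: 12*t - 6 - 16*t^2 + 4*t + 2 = -16*t^2 + 16*t - 4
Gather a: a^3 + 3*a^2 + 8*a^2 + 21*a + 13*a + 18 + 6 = a^3 + 11*a^2 + 34*a + 24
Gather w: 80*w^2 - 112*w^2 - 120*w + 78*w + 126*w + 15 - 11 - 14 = -32*w^2 + 84*w - 10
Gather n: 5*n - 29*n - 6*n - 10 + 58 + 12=60 - 30*n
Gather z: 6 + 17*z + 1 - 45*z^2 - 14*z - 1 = -45*z^2 + 3*z + 6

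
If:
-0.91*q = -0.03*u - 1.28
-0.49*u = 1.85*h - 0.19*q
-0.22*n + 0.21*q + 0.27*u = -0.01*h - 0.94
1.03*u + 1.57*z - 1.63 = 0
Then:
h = 0.398565171380705*z - 0.269336016908832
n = 7.59513066309183 - 1.90054726171231*z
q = 1.45876453643444 - 0.0502507201536328*z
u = 1.58252427184466 - 1.52427184466019*z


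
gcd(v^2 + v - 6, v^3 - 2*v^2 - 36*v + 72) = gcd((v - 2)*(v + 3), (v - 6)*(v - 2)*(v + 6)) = v - 2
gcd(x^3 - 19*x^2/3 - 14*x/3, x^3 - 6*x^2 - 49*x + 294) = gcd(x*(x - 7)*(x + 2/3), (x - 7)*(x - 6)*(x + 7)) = x - 7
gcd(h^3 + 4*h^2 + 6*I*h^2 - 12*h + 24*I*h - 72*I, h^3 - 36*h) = h + 6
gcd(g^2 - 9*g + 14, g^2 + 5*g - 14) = g - 2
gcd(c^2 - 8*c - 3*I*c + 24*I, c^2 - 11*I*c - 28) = 1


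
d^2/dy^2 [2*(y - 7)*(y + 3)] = 4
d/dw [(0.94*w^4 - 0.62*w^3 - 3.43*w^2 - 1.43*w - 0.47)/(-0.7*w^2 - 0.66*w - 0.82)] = (-1.316*w^5 - 1.4272*w^4 - 2.2648*w^3 + 2.788*w^2 + 4.9672*w + 0.8624)/(0.49*w^4 + 0.924*w^3 + 1.5836*w^2 + 1.0824*w + 0.6724)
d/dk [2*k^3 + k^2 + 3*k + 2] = 6*k^2 + 2*k + 3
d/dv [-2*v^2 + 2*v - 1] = 2 - 4*v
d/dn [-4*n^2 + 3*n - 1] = 3 - 8*n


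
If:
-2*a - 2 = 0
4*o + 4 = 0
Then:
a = -1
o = -1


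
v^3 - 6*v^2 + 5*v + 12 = (v - 4)*(v - 3)*(v + 1)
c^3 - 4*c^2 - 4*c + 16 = (c - 4)*(c - 2)*(c + 2)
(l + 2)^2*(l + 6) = l^3 + 10*l^2 + 28*l + 24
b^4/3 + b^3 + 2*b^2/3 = b^2*(b/3 + 1/3)*(b + 2)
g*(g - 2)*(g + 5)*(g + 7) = g^4 + 10*g^3 + 11*g^2 - 70*g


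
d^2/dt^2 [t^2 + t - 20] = 2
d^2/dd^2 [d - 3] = 0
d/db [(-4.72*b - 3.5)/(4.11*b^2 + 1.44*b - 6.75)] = (19.3992*b^2 + 28.77*b + 36.9)/(16.8921*b^4 + 11.8368*b^3 - 53.4114*b^2 - 19.44*b + 45.5625)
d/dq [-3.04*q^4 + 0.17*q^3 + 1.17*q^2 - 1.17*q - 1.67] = -12.16*q^3 + 0.51*q^2 + 2.34*q - 1.17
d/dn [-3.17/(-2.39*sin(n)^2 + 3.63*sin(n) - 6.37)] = (11.5071 - 15.1526*sin(n))*cos(n)/(2.39*sin(n)^2 - 3.63*sin(n) + 6.37)^2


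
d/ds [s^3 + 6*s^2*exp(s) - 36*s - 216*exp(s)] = 6*s^2*exp(s) + 3*s^2 + 12*s*exp(s) - 216*exp(s) - 36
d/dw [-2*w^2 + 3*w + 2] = 3 - 4*w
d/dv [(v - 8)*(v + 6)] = 2*v - 2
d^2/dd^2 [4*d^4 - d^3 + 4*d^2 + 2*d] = 48*d^2 - 6*d + 8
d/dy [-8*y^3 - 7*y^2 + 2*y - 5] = -24*y^2 - 14*y + 2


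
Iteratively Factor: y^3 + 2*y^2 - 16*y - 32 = (y + 2)*(y^2 - 16) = (y - 4)*(y + 2)*(y + 4)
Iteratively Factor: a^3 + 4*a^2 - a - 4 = (a + 1)*(a^2 + 3*a - 4) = (a + 1)*(a + 4)*(a - 1)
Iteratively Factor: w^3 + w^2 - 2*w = (w)*(w^2 + w - 2) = w*(w - 1)*(w + 2)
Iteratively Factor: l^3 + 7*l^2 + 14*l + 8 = (l + 4)*(l^2 + 3*l + 2) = (l + 2)*(l + 4)*(l + 1)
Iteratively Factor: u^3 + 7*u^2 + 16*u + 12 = (u + 3)*(u^2 + 4*u + 4) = (u + 2)*(u + 3)*(u + 2)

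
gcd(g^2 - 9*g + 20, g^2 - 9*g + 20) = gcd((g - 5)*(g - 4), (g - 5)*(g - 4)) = g^2 - 9*g + 20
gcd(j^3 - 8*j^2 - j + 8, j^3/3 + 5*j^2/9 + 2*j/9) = j + 1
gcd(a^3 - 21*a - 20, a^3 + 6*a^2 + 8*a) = a + 4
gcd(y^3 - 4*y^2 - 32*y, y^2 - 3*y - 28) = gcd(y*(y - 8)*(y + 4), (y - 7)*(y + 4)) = y + 4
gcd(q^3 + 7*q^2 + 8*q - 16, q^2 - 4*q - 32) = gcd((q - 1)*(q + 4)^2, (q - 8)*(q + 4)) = q + 4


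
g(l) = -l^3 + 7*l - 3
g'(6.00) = -101.00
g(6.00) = -177.00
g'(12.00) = -425.00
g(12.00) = -1647.00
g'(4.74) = -60.40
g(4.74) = -76.32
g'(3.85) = -37.47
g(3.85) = -33.12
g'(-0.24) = 6.83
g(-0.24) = -4.67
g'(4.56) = -55.38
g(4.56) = -65.90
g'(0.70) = 5.53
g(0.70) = 1.56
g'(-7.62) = -167.19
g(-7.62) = 386.11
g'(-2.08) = -5.98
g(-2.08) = -8.56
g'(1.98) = -4.76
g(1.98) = 3.10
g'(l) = 7 - 3*l^2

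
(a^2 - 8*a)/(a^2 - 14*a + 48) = a/(a - 6)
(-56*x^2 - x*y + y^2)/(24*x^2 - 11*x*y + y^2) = (-7*x - y)/(3*x - y)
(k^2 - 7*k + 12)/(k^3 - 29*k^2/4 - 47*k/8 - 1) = 8*(-k^2 + 7*k - 12)/(-8*k^3 + 58*k^2 + 47*k + 8)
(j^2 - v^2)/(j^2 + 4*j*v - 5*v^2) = (j + v)/(j + 5*v)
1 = 1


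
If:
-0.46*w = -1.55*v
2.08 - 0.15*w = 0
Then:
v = 4.12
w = 13.87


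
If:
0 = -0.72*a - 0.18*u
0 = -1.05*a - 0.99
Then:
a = -0.94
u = 3.77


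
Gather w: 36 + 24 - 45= 15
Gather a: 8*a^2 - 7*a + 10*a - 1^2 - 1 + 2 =8*a^2 + 3*a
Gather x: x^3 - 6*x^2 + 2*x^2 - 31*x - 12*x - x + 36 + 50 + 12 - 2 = x^3 - 4*x^2 - 44*x + 96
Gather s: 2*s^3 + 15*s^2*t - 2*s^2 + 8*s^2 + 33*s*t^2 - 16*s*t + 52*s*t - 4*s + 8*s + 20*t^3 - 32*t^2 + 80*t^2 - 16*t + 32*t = 2*s^3 + s^2*(15*t + 6) + s*(33*t^2 + 36*t + 4) + 20*t^3 + 48*t^2 + 16*t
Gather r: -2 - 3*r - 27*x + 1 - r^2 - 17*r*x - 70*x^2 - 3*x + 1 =-r^2 + r*(-17*x - 3) - 70*x^2 - 30*x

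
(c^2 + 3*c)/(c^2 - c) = (c + 3)/(c - 1)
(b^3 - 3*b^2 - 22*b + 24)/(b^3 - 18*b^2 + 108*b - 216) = (b^2 + 3*b - 4)/(b^2 - 12*b + 36)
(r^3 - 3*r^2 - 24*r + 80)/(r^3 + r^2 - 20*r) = (r - 4)/r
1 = 1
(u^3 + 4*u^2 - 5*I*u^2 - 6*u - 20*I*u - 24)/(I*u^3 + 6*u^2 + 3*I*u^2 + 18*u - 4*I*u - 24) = (-I*u^2 - 5*u + 6*I)/(u^2 - u*(1 + 6*I) + 6*I)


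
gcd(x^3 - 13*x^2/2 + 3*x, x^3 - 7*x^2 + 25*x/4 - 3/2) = x^2 - 13*x/2 + 3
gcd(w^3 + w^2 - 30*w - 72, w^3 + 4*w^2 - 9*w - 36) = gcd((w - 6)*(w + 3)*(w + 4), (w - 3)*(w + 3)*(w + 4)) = w^2 + 7*w + 12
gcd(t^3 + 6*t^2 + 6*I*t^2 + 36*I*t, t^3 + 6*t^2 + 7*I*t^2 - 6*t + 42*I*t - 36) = t^2 + t*(6 + 6*I) + 36*I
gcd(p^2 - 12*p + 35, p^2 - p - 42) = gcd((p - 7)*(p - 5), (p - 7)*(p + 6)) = p - 7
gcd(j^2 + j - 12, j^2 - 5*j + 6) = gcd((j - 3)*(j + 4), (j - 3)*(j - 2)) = j - 3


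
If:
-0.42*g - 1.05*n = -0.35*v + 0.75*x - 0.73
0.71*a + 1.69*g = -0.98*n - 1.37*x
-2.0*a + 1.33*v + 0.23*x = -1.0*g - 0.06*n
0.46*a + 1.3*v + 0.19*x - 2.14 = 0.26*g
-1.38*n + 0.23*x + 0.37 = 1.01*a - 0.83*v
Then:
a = 0.20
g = -1.41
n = 0.97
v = 1.16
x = 0.94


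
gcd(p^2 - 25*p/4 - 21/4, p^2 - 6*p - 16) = 1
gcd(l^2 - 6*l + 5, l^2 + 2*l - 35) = l - 5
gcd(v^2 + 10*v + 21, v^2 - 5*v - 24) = v + 3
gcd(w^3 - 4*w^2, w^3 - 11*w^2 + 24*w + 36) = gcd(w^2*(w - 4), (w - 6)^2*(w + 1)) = 1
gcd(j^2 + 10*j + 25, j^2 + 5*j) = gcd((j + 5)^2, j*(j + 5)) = j + 5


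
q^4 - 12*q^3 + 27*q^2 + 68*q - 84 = (q - 7)*(q - 6)*(q - 1)*(q + 2)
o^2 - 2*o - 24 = (o - 6)*(o + 4)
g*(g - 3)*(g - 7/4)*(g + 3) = g^4 - 7*g^3/4 - 9*g^2 + 63*g/4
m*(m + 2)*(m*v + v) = m^3*v + 3*m^2*v + 2*m*v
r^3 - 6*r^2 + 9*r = r*(r - 3)^2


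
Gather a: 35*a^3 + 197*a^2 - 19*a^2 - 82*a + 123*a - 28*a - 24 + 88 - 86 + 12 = 35*a^3 + 178*a^2 + 13*a - 10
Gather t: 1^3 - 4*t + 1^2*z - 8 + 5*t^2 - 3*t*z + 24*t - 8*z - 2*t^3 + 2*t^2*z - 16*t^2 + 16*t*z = -2*t^3 + t^2*(2*z - 11) + t*(13*z + 20) - 7*z - 7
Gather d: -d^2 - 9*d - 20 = -d^2 - 9*d - 20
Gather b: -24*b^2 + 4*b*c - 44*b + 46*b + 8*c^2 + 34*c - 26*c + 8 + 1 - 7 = -24*b^2 + b*(4*c + 2) + 8*c^2 + 8*c + 2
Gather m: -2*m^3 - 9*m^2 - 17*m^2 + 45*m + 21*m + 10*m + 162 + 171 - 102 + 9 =-2*m^3 - 26*m^2 + 76*m + 240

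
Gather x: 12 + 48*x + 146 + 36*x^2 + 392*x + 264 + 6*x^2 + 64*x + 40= 42*x^2 + 504*x + 462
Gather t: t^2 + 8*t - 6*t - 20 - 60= t^2 + 2*t - 80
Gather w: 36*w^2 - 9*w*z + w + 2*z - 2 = 36*w^2 + w*(1 - 9*z) + 2*z - 2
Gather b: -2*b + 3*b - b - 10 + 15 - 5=0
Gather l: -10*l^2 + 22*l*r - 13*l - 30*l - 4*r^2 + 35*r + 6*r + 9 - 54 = -10*l^2 + l*(22*r - 43) - 4*r^2 + 41*r - 45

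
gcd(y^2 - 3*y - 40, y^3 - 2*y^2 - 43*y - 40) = y^2 - 3*y - 40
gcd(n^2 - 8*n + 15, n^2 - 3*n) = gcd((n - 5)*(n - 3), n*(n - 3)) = n - 3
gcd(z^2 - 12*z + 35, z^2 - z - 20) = z - 5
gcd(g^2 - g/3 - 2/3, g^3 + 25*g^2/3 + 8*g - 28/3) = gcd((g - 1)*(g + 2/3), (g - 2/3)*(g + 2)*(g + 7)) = 1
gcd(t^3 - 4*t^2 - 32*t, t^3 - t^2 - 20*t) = t^2 + 4*t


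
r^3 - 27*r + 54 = (r - 3)^2*(r + 6)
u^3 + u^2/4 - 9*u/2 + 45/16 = (u - 3/2)*(u - 3/4)*(u + 5/2)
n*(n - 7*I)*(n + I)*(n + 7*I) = n^4 + I*n^3 + 49*n^2 + 49*I*n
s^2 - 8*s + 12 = (s - 6)*(s - 2)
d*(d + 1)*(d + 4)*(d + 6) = d^4 + 11*d^3 + 34*d^2 + 24*d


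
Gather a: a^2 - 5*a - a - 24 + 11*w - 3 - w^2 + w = a^2 - 6*a - w^2 + 12*w - 27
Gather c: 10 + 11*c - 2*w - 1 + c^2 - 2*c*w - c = c^2 + c*(10 - 2*w) - 2*w + 9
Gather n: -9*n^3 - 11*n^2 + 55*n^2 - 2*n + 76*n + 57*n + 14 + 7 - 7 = -9*n^3 + 44*n^2 + 131*n + 14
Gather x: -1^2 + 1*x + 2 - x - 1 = 0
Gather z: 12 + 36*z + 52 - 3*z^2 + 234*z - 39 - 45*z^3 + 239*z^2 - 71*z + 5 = -45*z^3 + 236*z^2 + 199*z + 30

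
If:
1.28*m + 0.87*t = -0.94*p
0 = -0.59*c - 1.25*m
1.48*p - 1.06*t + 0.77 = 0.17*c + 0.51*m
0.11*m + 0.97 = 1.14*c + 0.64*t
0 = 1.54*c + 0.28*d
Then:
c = 0.53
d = -2.89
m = -0.25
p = -0.16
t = 0.54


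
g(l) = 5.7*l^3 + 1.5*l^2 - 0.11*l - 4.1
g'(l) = 17.1*l^2 + 3.0*l - 0.11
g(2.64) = 110.94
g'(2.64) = 126.99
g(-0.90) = -6.94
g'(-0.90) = 11.04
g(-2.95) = -137.05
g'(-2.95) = 139.85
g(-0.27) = -4.07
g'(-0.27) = 0.33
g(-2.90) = -130.18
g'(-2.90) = 135.00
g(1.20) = 7.78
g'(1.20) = 28.11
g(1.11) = 5.42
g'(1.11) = 24.29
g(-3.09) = -157.61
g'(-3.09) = 153.89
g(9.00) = 4271.71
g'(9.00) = 1411.99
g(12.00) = 10060.18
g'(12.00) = 2498.29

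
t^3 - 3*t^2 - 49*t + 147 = (t - 7)*(t - 3)*(t + 7)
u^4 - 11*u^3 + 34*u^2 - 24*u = u*(u - 6)*(u - 4)*(u - 1)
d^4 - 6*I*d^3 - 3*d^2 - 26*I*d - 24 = (d - 4*I)*(d - 3*I)*(d - I)*(d + 2*I)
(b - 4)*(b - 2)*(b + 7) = b^3 + b^2 - 34*b + 56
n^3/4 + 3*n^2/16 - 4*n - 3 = (n/4 + 1)*(n - 4)*(n + 3/4)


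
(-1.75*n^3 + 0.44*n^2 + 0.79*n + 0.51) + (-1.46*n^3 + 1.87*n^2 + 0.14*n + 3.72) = -3.21*n^3 + 2.31*n^2 + 0.93*n + 4.23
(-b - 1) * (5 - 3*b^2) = 3*b^3 + 3*b^2 - 5*b - 5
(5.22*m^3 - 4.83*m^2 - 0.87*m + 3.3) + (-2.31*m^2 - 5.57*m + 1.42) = 5.22*m^3 - 7.14*m^2 - 6.44*m + 4.72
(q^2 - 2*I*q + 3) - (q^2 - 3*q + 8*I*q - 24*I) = 3*q - 10*I*q + 3 + 24*I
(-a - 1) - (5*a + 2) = -6*a - 3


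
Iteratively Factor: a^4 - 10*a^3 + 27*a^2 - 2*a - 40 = (a - 4)*(a^3 - 6*a^2 + 3*a + 10) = (a - 4)*(a - 2)*(a^2 - 4*a - 5) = (a - 5)*(a - 4)*(a - 2)*(a + 1)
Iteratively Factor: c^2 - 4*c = (c - 4)*(c)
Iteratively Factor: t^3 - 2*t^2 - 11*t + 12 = (t - 1)*(t^2 - t - 12) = (t - 4)*(t - 1)*(t + 3)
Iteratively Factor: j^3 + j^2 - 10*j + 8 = (j + 4)*(j^2 - 3*j + 2) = (j - 1)*(j + 4)*(j - 2)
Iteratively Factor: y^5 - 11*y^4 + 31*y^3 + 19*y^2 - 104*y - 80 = (y - 4)*(y^4 - 7*y^3 + 3*y^2 + 31*y + 20) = (y - 5)*(y - 4)*(y^3 - 2*y^2 - 7*y - 4) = (y - 5)*(y - 4)*(y + 1)*(y^2 - 3*y - 4) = (y - 5)*(y - 4)^2*(y + 1)*(y + 1)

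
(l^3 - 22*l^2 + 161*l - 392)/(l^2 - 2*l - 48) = (l^2 - 14*l + 49)/(l + 6)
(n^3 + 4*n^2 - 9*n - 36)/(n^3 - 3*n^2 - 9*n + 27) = (n + 4)/(n - 3)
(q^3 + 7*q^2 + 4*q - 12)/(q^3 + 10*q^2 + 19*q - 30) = (q + 2)/(q + 5)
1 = 1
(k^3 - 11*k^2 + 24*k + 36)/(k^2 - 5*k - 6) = k - 6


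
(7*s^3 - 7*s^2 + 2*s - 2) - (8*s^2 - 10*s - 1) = 7*s^3 - 15*s^2 + 12*s - 1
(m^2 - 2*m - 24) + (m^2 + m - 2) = 2*m^2 - m - 26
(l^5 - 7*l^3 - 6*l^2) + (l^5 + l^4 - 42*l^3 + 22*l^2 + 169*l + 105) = 2*l^5 + l^4 - 49*l^3 + 16*l^2 + 169*l + 105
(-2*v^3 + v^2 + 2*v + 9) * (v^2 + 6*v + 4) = -2*v^5 - 11*v^4 + 25*v^2 + 62*v + 36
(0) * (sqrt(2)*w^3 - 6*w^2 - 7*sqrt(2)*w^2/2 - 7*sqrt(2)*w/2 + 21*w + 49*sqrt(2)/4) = 0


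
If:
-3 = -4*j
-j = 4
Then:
No Solution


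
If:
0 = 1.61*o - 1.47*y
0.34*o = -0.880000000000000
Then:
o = -2.59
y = -2.83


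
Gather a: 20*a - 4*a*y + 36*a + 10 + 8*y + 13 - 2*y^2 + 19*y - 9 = a*(56 - 4*y) - 2*y^2 + 27*y + 14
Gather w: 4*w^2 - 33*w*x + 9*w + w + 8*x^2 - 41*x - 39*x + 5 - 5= 4*w^2 + w*(10 - 33*x) + 8*x^2 - 80*x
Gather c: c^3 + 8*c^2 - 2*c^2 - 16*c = c^3 + 6*c^2 - 16*c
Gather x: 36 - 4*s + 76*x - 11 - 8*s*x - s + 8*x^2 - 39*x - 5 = -5*s + 8*x^2 + x*(37 - 8*s) + 20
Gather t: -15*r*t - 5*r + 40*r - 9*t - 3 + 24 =35*r + t*(-15*r - 9) + 21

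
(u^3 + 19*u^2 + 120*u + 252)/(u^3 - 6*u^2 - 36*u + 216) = (u^2 + 13*u + 42)/(u^2 - 12*u + 36)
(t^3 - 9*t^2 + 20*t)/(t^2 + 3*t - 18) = t*(t^2 - 9*t + 20)/(t^2 + 3*t - 18)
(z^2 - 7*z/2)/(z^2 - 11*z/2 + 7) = z/(z - 2)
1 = 1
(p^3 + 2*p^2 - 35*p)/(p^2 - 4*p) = (p^2 + 2*p - 35)/(p - 4)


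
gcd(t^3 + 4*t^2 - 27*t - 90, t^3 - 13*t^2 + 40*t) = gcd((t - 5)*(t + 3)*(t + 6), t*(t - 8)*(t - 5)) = t - 5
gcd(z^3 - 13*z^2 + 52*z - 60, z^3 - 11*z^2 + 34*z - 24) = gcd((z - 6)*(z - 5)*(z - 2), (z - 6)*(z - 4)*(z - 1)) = z - 6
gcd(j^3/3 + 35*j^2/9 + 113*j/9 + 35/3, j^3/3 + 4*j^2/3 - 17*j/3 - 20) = j + 3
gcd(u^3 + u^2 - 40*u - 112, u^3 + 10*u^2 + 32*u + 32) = u^2 + 8*u + 16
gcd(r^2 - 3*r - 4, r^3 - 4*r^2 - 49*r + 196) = r - 4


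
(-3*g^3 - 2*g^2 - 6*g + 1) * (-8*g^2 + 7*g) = 24*g^5 - 5*g^4 + 34*g^3 - 50*g^2 + 7*g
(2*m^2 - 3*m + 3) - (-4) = 2*m^2 - 3*m + 7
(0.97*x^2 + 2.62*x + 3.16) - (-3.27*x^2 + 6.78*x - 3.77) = 4.24*x^2 - 4.16*x + 6.93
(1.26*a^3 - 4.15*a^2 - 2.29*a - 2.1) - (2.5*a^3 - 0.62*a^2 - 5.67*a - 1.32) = -1.24*a^3 - 3.53*a^2 + 3.38*a - 0.78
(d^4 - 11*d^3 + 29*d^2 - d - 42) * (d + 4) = d^5 - 7*d^4 - 15*d^3 + 115*d^2 - 46*d - 168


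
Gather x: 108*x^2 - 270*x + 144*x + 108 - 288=108*x^2 - 126*x - 180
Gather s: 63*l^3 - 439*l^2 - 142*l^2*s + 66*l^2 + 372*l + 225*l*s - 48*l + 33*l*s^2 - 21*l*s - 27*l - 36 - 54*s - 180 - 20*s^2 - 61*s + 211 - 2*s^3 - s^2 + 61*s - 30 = 63*l^3 - 373*l^2 + 297*l - 2*s^3 + s^2*(33*l - 21) + s*(-142*l^2 + 204*l - 54) - 35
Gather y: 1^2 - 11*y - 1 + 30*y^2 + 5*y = 30*y^2 - 6*y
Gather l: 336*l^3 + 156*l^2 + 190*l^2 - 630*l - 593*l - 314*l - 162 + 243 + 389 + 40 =336*l^3 + 346*l^2 - 1537*l + 510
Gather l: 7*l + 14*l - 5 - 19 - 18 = 21*l - 42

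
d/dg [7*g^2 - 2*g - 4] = 14*g - 2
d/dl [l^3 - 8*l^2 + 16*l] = 3*l^2 - 16*l + 16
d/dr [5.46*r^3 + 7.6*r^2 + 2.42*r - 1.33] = 16.38*r^2 + 15.2*r + 2.42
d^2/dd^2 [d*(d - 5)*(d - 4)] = 6*d - 18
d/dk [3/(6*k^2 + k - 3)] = 3*(-12*k - 1)/(6*k^2 + k - 3)^2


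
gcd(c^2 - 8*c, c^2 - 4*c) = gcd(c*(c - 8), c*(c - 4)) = c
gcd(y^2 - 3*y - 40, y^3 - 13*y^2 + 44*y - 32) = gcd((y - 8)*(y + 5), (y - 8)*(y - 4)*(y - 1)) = y - 8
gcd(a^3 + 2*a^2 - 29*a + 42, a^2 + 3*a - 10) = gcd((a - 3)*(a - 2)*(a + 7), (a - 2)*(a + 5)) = a - 2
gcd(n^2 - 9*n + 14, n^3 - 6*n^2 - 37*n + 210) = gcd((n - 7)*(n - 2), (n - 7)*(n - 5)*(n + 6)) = n - 7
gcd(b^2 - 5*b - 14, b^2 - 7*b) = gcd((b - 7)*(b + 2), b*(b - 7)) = b - 7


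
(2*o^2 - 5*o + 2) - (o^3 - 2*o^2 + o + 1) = -o^3 + 4*o^2 - 6*o + 1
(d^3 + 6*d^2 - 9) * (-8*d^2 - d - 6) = -8*d^5 - 49*d^4 - 12*d^3 + 36*d^2 + 9*d + 54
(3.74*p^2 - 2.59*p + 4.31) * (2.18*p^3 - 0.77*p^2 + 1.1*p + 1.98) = 8.1532*p^5 - 8.526*p^4 + 15.5041*p^3 + 1.2375*p^2 - 0.3872*p + 8.5338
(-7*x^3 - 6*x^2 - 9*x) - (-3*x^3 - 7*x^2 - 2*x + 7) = -4*x^3 + x^2 - 7*x - 7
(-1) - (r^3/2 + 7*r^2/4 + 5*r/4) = -r^3/2 - 7*r^2/4 - 5*r/4 - 1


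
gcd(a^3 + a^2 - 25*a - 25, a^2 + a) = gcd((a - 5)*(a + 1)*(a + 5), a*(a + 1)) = a + 1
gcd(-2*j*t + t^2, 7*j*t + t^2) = t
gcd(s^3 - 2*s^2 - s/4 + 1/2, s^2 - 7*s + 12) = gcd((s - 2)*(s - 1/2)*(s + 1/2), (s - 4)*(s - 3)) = 1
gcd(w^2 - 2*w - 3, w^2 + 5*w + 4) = w + 1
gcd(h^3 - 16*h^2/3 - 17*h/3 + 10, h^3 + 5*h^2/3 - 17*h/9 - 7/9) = h - 1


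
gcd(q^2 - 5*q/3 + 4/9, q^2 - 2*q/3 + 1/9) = q - 1/3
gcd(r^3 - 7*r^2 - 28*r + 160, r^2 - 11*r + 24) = r - 8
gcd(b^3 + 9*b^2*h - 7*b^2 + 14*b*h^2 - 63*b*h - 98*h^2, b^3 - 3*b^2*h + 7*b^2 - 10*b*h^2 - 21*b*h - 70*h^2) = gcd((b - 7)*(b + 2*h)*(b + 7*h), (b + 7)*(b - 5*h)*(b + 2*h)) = b + 2*h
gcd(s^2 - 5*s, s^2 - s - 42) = 1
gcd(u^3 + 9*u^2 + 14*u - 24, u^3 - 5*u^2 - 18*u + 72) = u + 4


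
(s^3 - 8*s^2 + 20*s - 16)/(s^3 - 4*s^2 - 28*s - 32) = (-s^3 + 8*s^2 - 20*s + 16)/(-s^3 + 4*s^2 + 28*s + 32)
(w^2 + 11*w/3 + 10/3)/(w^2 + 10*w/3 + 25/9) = 3*(w + 2)/(3*w + 5)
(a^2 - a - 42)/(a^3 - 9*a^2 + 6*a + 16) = (a^2 - a - 42)/(a^3 - 9*a^2 + 6*a + 16)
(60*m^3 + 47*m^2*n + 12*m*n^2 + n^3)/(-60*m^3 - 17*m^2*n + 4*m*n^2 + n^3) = (-4*m - n)/(4*m - n)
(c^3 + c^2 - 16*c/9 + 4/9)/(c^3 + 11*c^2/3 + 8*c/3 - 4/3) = (c - 2/3)/(c + 2)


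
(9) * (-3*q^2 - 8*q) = -27*q^2 - 72*q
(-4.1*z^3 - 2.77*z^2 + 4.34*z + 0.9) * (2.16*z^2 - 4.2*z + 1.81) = -8.856*z^5 + 11.2368*z^4 + 13.5874*z^3 - 21.2977*z^2 + 4.0754*z + 1.629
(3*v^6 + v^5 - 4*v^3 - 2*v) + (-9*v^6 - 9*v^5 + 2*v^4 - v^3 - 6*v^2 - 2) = -6*v^6 - 8*v^5 + 2*v^4 - 5*v^3 - 6*v^2 - 2*v - 2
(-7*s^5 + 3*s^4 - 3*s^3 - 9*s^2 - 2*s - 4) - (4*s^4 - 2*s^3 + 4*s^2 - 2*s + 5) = -7*s^5 - s^4 - s^3 - 13*s^2 - 9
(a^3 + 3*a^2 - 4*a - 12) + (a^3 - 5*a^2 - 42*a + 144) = 2*a^3 - 2*a^2 - 46*a + 132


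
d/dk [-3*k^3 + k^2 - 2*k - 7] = -9*k^2 + 2*k - 2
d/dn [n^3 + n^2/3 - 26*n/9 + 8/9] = 3*n^2 + 2*n/3 - 26/9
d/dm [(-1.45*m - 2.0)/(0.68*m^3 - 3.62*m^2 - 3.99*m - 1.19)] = (1.972*m^3 - 1.169*m^2 - 14.48*m - 6.2545)/(0.4624*m^6 - 4.9232*m^5 + 7.678*m^4 + 27.2692*m^3 + 24.5357*m^2 + 9.4962*m + 1.4161)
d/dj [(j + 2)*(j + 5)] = 2*j + 7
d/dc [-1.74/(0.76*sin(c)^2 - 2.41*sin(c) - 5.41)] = (2.6448*sin(c) - 4.1934)*cos(c)/(-0.76*sin(c)^2 + 2.41*sin(c) + 5.41)^2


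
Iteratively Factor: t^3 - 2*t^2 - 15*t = (t + 3)*(t^2 - 5*t) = t*(t + 3)*(t - 5)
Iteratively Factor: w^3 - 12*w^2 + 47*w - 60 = (w - 4)*(w^2 - 8*w + 15) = (w - 5)*(w - 4)*(w - 3)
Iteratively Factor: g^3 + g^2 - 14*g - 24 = (g - 4)*(g^2 + 5*g + 6) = (g - 4)*(g + 3)*(g + 2)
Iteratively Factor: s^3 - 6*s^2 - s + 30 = (s - 3)*(s^2 - 3*s - 10) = (s - 5)*(s - 3)*(s + 2)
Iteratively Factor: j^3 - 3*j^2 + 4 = (j - 2)*(j^2 - j - 2) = (j - 2)*(j + 1)*(j - 2)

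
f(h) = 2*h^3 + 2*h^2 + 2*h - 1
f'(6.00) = 242.00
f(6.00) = 515.00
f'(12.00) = 914.00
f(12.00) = 3767.00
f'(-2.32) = 25.01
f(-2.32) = -19.85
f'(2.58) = 52.26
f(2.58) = 51.82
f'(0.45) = 5.02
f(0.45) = 0.49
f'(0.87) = 10.02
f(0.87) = 3.57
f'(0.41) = 4.65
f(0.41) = 0.29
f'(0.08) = 2.36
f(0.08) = -0.83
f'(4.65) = 150.34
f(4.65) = 252.63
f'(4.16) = 122.47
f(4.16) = 185.91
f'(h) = 6*h^2 + 4*h + 2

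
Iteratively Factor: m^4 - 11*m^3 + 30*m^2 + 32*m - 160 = (m + 2)*(m^3 - 13*m^2 + 56*m - 80) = (m - 5)*(m + 2)*(m^2 - 8*m + 16) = (m - 5)*(m - 4)*(m + 2)*(m - 4)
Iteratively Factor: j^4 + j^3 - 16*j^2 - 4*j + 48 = (j - 3)*(j^3 + 4*j^2 - 4*j - 16) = (j - 3)*(j - 2)*(j^2 + 6*j + 8) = (j - 3)*(j - 2)*(j + 4)*(j + 2)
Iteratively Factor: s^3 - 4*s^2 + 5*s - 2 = (s - 1)*(s^2 - 3*s + 2) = (s - 2)*(s - 1)*(s - 1)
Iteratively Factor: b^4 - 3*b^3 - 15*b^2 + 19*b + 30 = (b + 1)*(b^3 - 4*b^2 - 11*b + 30) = (b - 2)*(b + 1)*(b^2 - 2*b - 15) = (b - 2)*(b + 1)*(b + 3)*(b - 5)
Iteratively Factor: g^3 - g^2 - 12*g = (g + 3)*(g^2 - 4*g) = (g - 4)*(g + 3)*(g)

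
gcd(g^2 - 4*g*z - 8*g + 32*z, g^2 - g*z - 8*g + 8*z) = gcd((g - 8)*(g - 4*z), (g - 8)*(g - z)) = g - 8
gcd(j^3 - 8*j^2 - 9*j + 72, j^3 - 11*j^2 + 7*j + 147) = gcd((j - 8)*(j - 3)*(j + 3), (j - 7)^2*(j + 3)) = j + 3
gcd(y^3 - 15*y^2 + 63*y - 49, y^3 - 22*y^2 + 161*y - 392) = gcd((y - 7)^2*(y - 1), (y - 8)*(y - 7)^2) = y^2 - 14*y + 49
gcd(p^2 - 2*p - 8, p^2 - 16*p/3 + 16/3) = p - 4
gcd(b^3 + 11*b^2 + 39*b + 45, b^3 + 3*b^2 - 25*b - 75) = b^2 + 8*b + 15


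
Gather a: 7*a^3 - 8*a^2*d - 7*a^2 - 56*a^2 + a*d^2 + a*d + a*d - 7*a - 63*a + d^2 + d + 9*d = 7*a^3 + a^2*(-8*d - 63) + a*(d^2 + 2*d - 70) + d^2 + 10*d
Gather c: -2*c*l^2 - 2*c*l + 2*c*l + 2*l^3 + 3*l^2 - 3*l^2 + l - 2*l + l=-2*c*l^2 + 2*l^3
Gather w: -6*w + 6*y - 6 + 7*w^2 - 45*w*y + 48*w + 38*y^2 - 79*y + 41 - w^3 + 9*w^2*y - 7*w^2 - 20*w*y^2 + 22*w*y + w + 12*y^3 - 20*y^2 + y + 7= -w^3 + 9*w^2*y + w*(-20*y^2 - 23*y + 43) + 12*y^3 + 18*y^2 - 72*y + 42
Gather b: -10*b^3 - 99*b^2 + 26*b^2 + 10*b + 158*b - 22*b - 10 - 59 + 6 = -10*b^3 - 73*b^2 + 146*b - 63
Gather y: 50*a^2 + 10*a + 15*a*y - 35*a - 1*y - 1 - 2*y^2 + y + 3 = 50*a^2 + 15*a*y - 25*a - 2*y^2 + 2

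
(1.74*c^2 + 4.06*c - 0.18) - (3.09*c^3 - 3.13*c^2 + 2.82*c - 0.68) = -3.09*c^3 + 4.87*c^2 + 1.24*c + 0.5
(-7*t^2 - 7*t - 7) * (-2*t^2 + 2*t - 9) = 14*t^4 + 63*t^2 + 49*t + 63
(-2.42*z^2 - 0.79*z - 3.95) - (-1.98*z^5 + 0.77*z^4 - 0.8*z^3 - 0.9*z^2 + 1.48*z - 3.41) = 1.98*z^5 - 0.77*z^4 + 0.8*z^3 - 1.52*z^2 - 2.27*z - 0.54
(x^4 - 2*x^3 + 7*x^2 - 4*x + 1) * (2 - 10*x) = -10*x^5 + 22*x^4 - 74*x^3 + 54*x^2 - 18*x + 2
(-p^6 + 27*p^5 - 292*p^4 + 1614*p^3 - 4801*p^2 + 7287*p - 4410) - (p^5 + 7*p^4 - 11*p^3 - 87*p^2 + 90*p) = -p^6 + 26*p^5 - 299*p^4 + 1625*p^3 - 4714*p^2 + 7197*p - 4410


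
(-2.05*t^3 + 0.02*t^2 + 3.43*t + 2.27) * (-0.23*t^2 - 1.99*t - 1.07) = 0.4715*t^5 + 4.0749*t^4 + 1.3648*t^3 - 7.3692*t^2 - 8.1874*t - 2.4289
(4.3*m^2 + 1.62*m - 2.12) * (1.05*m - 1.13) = 4.515*m^3 - 3.158*m^2 - 4.0566*m + 2.3956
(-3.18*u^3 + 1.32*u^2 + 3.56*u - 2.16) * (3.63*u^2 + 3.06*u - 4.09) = -11.5434*u^5 - 4.9392*u^4 + 29.9682*u^3 - 2.346*u^2 - 21.17*u + 8.8344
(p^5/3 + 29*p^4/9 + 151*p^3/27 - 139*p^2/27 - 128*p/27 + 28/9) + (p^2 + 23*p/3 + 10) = p^5/3 + 29*p^4/9 + 151*p^3/27 - 112*p^2/27 + 79*p/27 + 118/9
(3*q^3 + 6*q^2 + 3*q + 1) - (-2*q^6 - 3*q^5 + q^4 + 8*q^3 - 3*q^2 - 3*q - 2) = 2*q^6 + 3*q^5 - q^4 - 5*q^3 + 9*q^2 + 6*q + 3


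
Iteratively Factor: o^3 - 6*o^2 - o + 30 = (o + 2)*(o^2 - 8*o + 15) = (o - 3)*(o + 2)*(o - 5)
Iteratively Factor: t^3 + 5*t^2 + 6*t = (t + 3)*(t^2 + 2*t) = (t + 2)*(t + 3)*(t)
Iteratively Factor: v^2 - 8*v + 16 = (v - 4)*(v - 4)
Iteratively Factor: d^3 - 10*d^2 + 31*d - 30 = (d - 2)*(d^2 - 8*d + 15) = (d - 3)*(d - 2)*(d - 5)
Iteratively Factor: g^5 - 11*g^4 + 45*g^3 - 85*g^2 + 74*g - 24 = (g - 1)*(g^4 - 10*g^3 + 35*g^2 - 50*g + 24) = (g - 1)^2*(g^3 - 9*g^2 + 26*g - 24) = (g - 3)*(g - 1)^2*(g^2 - 6*g + 8) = (g - 4)*(g - 3)*(g - 1)^2*(g - 2)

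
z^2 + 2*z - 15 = (z - 3)*(z + 5)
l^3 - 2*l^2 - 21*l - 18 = (l - 6)*(l + 1)*(l + 3)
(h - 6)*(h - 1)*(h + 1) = h^3 - 6*h^2 - h + 6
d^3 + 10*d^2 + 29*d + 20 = (d + 1)*(d + 4)*(d + 5)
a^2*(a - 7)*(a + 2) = a^4 - 5*a^3 - 14*a^2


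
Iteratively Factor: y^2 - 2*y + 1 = (y - 1)*(y - 1)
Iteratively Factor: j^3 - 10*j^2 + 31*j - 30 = (j - 2)*(j^2 - 8*j + 15) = (j - 5)*(j - 2)*(j - 3)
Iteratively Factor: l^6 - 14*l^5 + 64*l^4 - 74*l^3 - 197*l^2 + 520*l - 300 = (l - 5)*(l^5 - 9*l^4 + 19*l^3 + 21*l^2 - 92*l + 60) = (l - 5)*(l - 3)*(l^4 - 6*l^3 + l^2 + 24*l - 20) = (l - 5)^2*(l - 3)*(l^3 - l^2 - 4*l + 4) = (l - 5)^2*(l - 3)*(l - 2)*(l^2 + l - 2) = (l - 5)^2*(l - 3)*(l - 2)*(l - 1)*(l + 2)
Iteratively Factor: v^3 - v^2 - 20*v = (v - 5)*(v^2 + 4*v) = v*(v - 5)*(v + 4)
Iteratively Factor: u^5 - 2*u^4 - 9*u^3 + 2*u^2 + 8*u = (u + 1)*(u^4 - 3*u^3 - 6*u^2 + 8*u) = (u + 1)*(u + 2)*(u^3 - 5*u^2 + 4*u) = (u - 1)*(u + 1)*(u + 2)*(u^2 - 4*u) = u*(u - 1)*(u + 1)*(u + 2)*(u - 4)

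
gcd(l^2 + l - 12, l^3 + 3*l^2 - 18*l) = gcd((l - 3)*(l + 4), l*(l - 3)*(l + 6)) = l - 3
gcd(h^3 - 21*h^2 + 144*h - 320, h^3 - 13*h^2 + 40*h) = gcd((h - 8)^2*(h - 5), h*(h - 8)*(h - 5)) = h^2 - 13*h + 40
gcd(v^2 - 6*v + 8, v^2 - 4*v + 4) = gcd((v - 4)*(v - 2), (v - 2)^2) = v - 2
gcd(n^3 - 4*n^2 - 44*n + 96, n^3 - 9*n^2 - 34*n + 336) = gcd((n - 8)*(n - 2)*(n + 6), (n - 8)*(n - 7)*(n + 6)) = n^2 - 2*n - 48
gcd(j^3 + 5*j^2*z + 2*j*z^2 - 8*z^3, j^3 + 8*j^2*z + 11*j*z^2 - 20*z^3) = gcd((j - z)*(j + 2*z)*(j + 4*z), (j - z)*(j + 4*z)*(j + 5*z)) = -j^2 - 3*j*z + 4*z^2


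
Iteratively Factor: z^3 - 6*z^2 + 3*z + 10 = (z + 1)*(z^2 - 7*z + 10) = (z - 2)*(z + 1)*(z - 5)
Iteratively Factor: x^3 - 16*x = (x + 4)*(x^2 - 4*x) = (x - 4)*(x + 4)*(x)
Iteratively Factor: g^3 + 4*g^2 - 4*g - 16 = (g - 2)*(g^2 + 6*g + 8) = (g - 2)*(g + 2)*(g + 4)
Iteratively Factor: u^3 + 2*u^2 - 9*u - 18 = (u - 3)*(u^2 + 5*u + 6) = (u - 3)*(u + 2)*(u + 3)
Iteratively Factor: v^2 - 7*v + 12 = (v - 4)*(v - 3)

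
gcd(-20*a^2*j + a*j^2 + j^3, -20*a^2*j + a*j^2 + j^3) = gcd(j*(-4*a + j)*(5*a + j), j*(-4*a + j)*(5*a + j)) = 20*a^2*j - a*j^2 - j^3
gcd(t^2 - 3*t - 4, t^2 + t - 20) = t - 4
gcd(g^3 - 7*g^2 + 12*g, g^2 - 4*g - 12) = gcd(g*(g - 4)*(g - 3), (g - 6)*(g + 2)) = 1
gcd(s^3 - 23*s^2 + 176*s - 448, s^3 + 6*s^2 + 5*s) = 1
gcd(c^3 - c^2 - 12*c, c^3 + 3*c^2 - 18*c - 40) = c - 4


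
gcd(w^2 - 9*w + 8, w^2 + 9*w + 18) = 1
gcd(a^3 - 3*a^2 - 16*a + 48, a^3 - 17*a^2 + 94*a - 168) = a - 4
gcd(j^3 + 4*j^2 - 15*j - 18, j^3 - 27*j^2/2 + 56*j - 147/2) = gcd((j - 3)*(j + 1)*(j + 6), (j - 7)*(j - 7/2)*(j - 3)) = j - 3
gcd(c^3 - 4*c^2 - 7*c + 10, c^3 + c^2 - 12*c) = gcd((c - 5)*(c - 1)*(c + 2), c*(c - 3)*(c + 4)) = 1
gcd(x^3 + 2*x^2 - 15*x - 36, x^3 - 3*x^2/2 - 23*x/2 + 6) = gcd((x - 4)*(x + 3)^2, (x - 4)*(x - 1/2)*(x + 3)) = x^2 - x - 12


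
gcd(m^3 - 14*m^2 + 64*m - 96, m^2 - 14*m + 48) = m - 6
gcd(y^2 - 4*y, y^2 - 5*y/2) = y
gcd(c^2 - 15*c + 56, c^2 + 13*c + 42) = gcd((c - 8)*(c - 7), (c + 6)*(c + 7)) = 1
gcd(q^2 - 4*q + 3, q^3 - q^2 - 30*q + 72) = q - 3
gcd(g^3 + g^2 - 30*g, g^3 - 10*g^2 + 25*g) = g^2 - 5*g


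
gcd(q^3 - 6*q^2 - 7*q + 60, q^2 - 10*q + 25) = q - 5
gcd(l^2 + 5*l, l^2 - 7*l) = l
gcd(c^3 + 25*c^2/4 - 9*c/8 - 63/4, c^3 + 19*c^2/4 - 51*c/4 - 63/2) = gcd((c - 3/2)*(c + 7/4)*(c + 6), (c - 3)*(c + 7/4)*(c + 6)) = c^2 + 31*c/4 + 21/2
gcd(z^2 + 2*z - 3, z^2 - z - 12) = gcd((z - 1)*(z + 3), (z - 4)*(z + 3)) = z + 3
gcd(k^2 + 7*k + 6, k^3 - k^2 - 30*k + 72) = k + 6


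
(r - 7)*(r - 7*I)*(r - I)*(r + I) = r^4 - 7*r^3 - 7*I*r^3 + r^2 + 49*I*r^2 - 7*r - 7*I*r + 49*I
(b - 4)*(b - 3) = b^2 - 7*b + 12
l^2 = l^2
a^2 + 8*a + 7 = (a + 1)*(a + 7)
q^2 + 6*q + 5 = (q + 1)*(q + 5)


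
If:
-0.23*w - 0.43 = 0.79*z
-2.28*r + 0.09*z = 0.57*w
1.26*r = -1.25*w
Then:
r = -0.03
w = 0.03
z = -0.55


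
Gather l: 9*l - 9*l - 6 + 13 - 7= 0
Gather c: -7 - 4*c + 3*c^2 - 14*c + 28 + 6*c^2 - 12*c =9*c^2 - 30*c + 21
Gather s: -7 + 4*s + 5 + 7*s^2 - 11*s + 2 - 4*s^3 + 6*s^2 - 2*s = -4*s^3 + 13*s^2 - 9*s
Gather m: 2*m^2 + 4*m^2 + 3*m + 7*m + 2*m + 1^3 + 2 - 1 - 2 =6*m^2 + 12*m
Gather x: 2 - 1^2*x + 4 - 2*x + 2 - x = 8 - 4*x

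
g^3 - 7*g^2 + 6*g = g*(g - 6)*(g - 1)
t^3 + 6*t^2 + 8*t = t*(t + 2)*(t + 4)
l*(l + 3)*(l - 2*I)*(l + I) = l^4 + 3*l^3 - I*l^3 + 2*l^2 - 3*I*l^2 + 6*l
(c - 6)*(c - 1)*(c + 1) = c^3 - 6*c^2 - c + 6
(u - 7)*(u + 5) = u^2 - 2*u - 35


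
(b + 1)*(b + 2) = b^2 + 3*b + 2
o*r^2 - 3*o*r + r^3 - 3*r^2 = r*(o + r)*(r - 3)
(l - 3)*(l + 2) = l^2 - l - 6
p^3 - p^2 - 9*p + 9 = (p - 3)*(p - 1)*(p + 3)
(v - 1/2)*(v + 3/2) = v^2 + v - 3/4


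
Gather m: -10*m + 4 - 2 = 2 - 10*m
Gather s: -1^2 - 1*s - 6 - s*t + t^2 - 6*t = s*(-t - 1) + t^2 - 6*t - 7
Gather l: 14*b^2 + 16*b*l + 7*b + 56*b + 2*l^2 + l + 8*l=14*b^2 + 63*b + 2*l^2 + l*(16*b + 9)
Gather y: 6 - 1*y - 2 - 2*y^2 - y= -2*y^2 - 2*y + 4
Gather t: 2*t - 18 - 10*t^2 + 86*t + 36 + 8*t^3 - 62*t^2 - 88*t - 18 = 8*t^3 - 72*t^2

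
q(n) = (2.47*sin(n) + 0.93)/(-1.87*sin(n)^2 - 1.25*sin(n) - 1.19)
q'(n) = (3.74*sin(n)*cos(n) + 1.25*cos(n))*(2.47*sin(n) + 0.93)/(-1.87*sin(n)^2 - 1.25*sin(n) - 1.19)^2 + 2.47*cos(n)/(-1.87*sin(n)^2 - 1.25*sin(n) - 1.19) = (4.6189*sin(n)^2 + 3.4782*sin(n) - 1.7768)*cos(n)/(3.4969*sin(n)^4 + 4.675*sin(n)^3 + 6.0131*sin(n)^2 + 2.975*sin(n) + 1.4161)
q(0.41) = -0.96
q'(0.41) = 0.08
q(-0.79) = 0.66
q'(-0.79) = -0.87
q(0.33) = -0.97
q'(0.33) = -0.05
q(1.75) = -0.79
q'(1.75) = -0.06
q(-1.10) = 0.81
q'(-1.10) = -0.22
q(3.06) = -0.87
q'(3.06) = 0.86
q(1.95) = -0.81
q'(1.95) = -0.13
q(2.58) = -0.94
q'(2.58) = -0.21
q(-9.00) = 0.09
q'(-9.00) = 2.24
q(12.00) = 0.37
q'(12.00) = -1.74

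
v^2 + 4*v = v*(v + 4)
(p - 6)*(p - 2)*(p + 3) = p^3 - 5*p^2 - 12*p + 36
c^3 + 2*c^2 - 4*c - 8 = (c - 2)*(c + 2)^2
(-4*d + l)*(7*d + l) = -28*d^2 + 3*d*l + l^2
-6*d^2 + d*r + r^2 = (-2*d + r)*(3*d + r)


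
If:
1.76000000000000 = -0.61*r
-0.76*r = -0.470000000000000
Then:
No Solution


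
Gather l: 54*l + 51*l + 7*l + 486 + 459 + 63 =112*l + 1008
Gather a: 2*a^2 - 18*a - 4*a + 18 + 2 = 2*a^2 - 22*a + 20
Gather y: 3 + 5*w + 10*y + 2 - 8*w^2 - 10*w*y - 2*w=-8*w^2 + 3*w + y*(10 - 10*w) + 5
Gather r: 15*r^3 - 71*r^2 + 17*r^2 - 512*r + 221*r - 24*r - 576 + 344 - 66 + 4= 15*r^3 - 54*r^2 - 315*r - 294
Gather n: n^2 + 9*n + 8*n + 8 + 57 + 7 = n^2 + 17*n + 72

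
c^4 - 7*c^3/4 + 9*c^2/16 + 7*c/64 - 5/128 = (c - 5/4)*(c - 1/2)*(c - 1/4)*(c + 1/4)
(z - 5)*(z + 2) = z^2 - 3*z - 10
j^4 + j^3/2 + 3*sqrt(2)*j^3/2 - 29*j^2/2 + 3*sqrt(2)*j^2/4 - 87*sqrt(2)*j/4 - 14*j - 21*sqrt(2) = (j - 4)*(j + 1)*(j + 7/2)*(j + 3*sqrt(2)/2)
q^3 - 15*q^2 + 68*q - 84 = (q - 7)*(q - 6)*(q - 2)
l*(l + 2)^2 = l^3 + 4*l^2 + 4*l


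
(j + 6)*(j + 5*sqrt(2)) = j^2 + 6*j + 5*sqrt(2)*j + 30*sqrt(2)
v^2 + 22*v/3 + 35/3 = (v + 7/3)*(v + 5)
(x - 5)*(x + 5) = x^2 - 25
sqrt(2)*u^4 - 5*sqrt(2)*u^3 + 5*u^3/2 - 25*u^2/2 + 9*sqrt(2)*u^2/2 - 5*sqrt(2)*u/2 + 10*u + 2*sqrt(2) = (u - 4)*(u - 1)*(u + sqrt(2))*(sqrt(2)*u + 1/2)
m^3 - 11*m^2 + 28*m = m*(m - 7)*(m - 4)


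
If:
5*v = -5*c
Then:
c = -v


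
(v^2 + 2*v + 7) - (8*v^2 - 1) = -7*v^2 + 2*v + 8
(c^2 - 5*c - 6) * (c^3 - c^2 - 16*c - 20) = c^5 - 6*c^4 - 17*c^3 + 66*c^2 + 196*c + 120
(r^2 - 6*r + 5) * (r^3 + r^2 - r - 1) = r^5 - 5*r^4 - 2*r^3 + 10*r^2 + r - 5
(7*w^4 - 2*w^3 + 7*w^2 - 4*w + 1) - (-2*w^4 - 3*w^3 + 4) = 9*w^4 + w^3 + 7*w^2 - 4*w - 3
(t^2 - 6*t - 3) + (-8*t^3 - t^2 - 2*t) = -8*t^3 - 8*t - 3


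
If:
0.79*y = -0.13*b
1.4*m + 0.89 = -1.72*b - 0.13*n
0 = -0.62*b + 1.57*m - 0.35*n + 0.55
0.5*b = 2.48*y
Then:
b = 0.00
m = -0.55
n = -0.90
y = 0.00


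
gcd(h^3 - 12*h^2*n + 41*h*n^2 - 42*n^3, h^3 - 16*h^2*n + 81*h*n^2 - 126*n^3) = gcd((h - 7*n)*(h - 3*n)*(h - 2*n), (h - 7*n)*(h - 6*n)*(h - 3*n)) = h^2 - 10*h*n + 21*n^2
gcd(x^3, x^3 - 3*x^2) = x^2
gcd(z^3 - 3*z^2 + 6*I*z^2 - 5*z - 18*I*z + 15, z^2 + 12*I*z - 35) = z + 5*I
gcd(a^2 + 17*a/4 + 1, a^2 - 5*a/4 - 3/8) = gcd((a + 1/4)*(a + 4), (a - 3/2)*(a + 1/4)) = a + 1/4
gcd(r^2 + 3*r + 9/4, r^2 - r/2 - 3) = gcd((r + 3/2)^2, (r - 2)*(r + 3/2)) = r + 3/2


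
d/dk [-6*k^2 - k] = -12*k - 1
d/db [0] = 0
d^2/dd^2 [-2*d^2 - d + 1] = -4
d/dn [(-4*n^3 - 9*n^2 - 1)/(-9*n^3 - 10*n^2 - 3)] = n*(-41*n^3 + 9*n + 34)/(81*n^6 + 180*n^5 + 100*n^4 + 54*n^3 + 60*n^2 + 9)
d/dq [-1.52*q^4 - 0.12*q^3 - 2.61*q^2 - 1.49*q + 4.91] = -6.08*q^3 - 0.36*q^2 - 5.22*q - 1.49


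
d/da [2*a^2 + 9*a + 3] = 4*a + 9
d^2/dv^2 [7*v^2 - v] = 14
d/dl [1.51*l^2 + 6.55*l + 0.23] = 3.02*l + 6.55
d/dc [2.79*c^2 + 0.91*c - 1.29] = 5.58*c + 0.91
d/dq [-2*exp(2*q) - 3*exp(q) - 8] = (-4*exp(q) - 3)*exp(q)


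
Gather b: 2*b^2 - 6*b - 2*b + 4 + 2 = 2*b^2 - 8*b + 6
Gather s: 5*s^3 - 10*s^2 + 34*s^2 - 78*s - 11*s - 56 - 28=5*s^3 + 24*s^2 - 89*s - 84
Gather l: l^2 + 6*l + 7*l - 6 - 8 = l^2 + 13*l - 14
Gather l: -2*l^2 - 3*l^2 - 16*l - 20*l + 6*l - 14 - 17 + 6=-5*l^2 - 30*l - 25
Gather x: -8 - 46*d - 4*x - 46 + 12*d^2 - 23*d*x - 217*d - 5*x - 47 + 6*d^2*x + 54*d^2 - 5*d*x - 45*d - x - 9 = 66*d^2 - 308*d + x*(6*d^2 - 28*d - 10) - 110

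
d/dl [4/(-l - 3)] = 4/(l + 3)^2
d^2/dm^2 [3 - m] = 0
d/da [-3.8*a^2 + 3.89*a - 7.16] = 3.89 - 7.6*a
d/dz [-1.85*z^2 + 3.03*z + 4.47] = 3.03 - 3.7*z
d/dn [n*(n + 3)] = 2*n + 3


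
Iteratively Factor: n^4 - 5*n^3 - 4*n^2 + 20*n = (n - 2)*(n^3 - 3*n^2 - 10*n) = (n - 2)*(n + 2)*(n^2 - 5*n) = (n - 5)*(n - 2)*(n + 2)*(n)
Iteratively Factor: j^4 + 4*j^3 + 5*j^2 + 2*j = (j + 1)*(j^3 + 3*j^2 + 2*j) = (j + 1)^2*(j^2 + 2*j) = (j + 1)^2*(j + 2)*(j)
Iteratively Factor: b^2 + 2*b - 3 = (b - 1)*(b + 3)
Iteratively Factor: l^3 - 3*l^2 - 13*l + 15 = (l - 5)*(l^2 + 2*l - 3) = (l - 5)*(l + 3)*(l - 1)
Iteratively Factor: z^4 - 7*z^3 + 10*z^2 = (z)*(z^3 - 7*z^2 + 10*z) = z*(z - 2)*(z^2 - 5*z) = z*(z - 5)*(z - 2)*(z)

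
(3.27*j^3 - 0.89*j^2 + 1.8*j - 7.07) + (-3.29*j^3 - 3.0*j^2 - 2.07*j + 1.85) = -0.02*j^3 - 3.89*j^2 - 0.27*j - 5.22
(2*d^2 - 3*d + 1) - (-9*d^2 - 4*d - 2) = 11*d^2 + d + 3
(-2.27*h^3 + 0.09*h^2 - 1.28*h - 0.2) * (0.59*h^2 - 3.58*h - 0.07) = -1.3393*h^5 + 8.1797*h^4 - 0.9185*h^3 + 4.4581*h^2 + 0.8056*h + 0.014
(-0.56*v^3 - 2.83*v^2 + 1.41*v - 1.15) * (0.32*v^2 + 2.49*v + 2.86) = -0.1792*v^5 - 2.3*v^4 - 8.1971*v^3 - 4.9509*v^2 + 1.1691*v - 3.289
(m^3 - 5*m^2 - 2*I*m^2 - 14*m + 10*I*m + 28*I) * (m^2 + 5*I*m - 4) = m^5 - 5*m^4 + 3*I*m^4 - 8*m^3 - 15*I*m^3 - 30*m^2 - 34*I*m^2 - 84*m - 40*I*m - 112*I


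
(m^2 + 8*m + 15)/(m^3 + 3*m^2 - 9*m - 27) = (m + 5)/(m^2 - 9)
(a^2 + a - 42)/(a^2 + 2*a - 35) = (a - 6)/(a - 5)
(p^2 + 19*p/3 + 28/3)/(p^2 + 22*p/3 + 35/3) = (p + 4)/(p + 5)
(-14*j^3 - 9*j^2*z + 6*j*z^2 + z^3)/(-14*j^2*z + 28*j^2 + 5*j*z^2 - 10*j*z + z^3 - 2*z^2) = (j + z)/(z - 2)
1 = 1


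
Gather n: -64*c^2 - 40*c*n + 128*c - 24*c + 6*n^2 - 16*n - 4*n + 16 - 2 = -64*c^2 + 104*c + 6*n^2 + n*(-40*c - 20) + 14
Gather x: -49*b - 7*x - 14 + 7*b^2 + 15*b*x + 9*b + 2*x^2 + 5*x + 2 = 7*b^2 - 40*b + 2*x^2 + x*(15*b - 2) - 12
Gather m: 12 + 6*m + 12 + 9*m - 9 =15*m + 15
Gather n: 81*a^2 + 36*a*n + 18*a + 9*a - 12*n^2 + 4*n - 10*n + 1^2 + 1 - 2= 81*a^2 + 27*a - 12*n^2 + n*(36*a - 6)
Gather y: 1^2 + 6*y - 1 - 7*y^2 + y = -7*y^2 + 7*y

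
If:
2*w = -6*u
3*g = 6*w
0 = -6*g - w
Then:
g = 0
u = 0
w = 0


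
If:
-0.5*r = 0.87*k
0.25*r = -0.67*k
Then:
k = 0.00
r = 0.00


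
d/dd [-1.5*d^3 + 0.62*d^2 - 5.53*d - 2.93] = -4.5*d^2 + 1.24*d - 5.53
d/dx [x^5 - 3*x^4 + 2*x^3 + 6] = x^2*(5*x^2 - 12*x + 6)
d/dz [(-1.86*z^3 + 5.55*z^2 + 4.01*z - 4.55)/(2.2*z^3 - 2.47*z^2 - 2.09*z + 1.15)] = (-7.6158*z^4 - 9.8692*z^3 + 21.9182*z^2 - 9.712*z - 4.898)/(4.84*z^6 - 10.868*z^5 - 3.0951*z^4 + 15.3846*z^3 - 1.3129*z^2 - 4.807*z + 1.3225)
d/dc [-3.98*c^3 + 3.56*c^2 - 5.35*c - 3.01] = -11.94*c^2 + 7.12*c - 5.35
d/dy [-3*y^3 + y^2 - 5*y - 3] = -9*y^2 + 2*y - 5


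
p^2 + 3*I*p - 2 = (p + I)*(p + 2*I)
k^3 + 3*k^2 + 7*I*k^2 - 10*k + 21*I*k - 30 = (k + 3)*(k + 2*I)*(k + 5*I)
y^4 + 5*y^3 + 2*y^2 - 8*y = y*(y - 1)*(y + 2)*(y + 4)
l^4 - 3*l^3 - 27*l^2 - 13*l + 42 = (l - 7)*(l - 1)*(l + 2)*(l + 3)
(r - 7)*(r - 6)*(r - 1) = r^3 - 14*r^2 + 55*r - 42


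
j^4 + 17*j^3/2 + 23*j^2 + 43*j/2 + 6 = (j + 1/2)*(j + 1)*(j + 3)*(j + 4)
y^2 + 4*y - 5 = (y - 1)*(y + 5)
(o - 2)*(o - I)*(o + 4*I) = o^3 - 2*o^2 + 3*I*o^2 + 4*o - 6*I*o - 8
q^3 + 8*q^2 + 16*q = q*(q + 4)^2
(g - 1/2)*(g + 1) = g^2 + g/2 - 1/2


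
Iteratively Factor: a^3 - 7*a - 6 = (a - 3)*(a^2 + 3*a + 2) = (a - 3)*(a + 1)*(a + 2)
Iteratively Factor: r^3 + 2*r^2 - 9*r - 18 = (r - 3)*(r^2 + 5*r + 6) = (r - 3)*(r + 3)*(r + 2)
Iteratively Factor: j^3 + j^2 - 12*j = (j + 4)*(j^2 - 3*j) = (j - 3)*(j + 4)*(j)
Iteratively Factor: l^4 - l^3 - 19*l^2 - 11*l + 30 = (l - 1)*(l^3 - 19*l - 30) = (l - 1)*(l + 3)*(l^2 - 3*l - 10) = (l - 5)*(l - 1)*(l + 3)*(l + 2)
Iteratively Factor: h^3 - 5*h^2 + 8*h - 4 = (h - 2)*(h^2 - 3*h + 2) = (h - 2)*(h - 1)*(h - 2)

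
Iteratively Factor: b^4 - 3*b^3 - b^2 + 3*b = (b - 3)*(b^3 - b) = (b - 3)*(b + 1)*(b^2 - b) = b*(b - 3)*(b + 1)*(b - 1)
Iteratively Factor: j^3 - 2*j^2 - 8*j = (j)*(j^2 - 2*j - 8) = j*(j - 4)*(j + 2)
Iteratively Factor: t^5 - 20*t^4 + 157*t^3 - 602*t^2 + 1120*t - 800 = (t - 5)*(t^4 - 15*t^3 + 82*t^2 - 192*t + 160) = (t - 5)*(t - 4)*(t^3 - 11*t^2 + 38*t - 40) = (t - 5)*(t - 4)*(t - 2)*(t^2 - 9*t + 20) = (t - 5)^2*(t - 4)*(t - 2)*(t - 4)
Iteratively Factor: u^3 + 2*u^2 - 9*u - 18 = (u - 3)*(u^2 + 5*u + 6) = (u - 3)*(u + 2)*(u + 3)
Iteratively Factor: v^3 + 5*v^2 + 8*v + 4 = (v + 2)*(v^2 + 3*v + 2) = (v + 1)*(v + 2)*(v + 2)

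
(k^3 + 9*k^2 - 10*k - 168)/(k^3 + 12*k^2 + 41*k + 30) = (k^2 + 3*k - 28)/(k^2 + 6*k + 5)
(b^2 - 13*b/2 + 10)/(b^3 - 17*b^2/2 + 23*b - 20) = 1/(b - 2)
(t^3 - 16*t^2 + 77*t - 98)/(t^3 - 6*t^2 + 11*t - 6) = (t^2 - 14*t + 49)/(t^2 - 4*t + 3)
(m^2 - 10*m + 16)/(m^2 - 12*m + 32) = (m - 2)/(m - 4)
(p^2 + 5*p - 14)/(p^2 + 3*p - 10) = (p + 7)/(p + 5)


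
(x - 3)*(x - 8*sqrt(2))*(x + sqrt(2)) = x^3 - 7*sqrt(2)*x^2 - 3*x^2 - 16*x + 21*sqrt(2)*x + 48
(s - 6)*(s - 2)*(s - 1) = s^3 - 9*s^2 + 20*s - 12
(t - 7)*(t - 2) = t^2 - 9*t + 14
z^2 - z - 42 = (z - 7)*(z + 6)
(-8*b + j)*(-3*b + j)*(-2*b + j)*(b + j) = -48*b^4 - 2*b^3*j + 33*b^2*j^2 - 12*b*j^3 + j^4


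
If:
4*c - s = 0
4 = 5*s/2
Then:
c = 2/5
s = 8/5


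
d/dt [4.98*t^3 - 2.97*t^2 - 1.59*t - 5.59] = 14.94*t^2 - 5.94*t - 1.59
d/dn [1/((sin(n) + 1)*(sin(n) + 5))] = -2*(sin(n) + 3)*cos(n)/((sin(n) + 1)^2*(sin(n) + 5)^2)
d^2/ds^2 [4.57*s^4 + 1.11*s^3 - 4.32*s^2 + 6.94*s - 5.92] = 54.84*s^2 + 6.66*s - 8.64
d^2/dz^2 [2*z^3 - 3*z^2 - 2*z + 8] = 12*z - 6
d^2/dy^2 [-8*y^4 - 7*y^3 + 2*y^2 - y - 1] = -96*y^2 - 42*y + 4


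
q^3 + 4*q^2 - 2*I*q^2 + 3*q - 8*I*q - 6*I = (q + 1)*(q + 3)*(q - 2*I)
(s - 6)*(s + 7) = s^2 + s - 42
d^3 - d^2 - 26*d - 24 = (d - 6)*(d + 1)*(d + 4)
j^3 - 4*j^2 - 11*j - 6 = (j - 6)*(j + 1)^2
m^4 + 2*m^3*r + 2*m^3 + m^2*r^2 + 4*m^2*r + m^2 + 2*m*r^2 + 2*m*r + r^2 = (m + 1)^2*(m + r)^2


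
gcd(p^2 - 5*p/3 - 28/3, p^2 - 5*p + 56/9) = 1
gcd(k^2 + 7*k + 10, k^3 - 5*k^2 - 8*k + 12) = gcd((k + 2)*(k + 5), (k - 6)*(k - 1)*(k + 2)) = k + 2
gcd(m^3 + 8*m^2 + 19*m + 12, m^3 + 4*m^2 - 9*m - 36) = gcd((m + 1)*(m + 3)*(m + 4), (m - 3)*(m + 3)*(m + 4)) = m^2 + 7*m + 12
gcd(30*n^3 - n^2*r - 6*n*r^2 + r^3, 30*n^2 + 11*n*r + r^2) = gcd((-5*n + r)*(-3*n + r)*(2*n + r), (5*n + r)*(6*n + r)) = 1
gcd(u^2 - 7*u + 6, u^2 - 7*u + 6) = u^2 - 7*u + 6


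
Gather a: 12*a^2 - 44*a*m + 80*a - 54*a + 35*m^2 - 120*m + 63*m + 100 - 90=12*a^2 + a*(26 - 44*m) + 35*m^2 - 57*m + 10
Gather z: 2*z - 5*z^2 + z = -5*z^2 + 3*z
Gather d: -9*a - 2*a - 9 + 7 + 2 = -11*a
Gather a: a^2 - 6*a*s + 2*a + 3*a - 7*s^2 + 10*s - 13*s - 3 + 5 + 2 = a^2 + a*(5 - 6*s) - 7*s^2 - 3*s + 4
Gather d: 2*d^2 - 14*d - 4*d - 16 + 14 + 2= 2*d^2 - 18*d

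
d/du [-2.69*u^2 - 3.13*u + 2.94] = -5.38*u - 3.13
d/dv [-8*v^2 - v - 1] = -16*v - 1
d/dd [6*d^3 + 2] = 18*d^2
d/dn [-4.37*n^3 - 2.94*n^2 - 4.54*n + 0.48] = -13.11*n^2 - 5.88*n - 4.54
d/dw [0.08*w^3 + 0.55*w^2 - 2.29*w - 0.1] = 0.24*w^2 + 1.1*w - 2.29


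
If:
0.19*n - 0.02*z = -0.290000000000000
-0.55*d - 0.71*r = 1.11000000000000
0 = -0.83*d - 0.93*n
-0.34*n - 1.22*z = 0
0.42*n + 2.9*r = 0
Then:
No Solution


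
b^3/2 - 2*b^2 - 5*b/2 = b*(b/2 + 1/2)*(b - 5)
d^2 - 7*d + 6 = (d - 6)*(d - 1)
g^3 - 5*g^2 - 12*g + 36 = (g - 6)*(g - 2)*(g + 3)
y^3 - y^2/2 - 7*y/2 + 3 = (y - 3/2)*(y - 1)*(y + 2)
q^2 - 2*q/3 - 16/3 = (q - 8/3)*(q + 2)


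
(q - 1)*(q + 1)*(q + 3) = q^3 + 3*q^2 - q - 3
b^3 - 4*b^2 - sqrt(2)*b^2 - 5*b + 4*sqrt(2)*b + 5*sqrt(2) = (b - 5)*(b + 1)*(b - sqrt(2))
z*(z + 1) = z^2 + z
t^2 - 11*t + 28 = (t - 7)*(t - 4)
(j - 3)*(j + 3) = j^2 - 9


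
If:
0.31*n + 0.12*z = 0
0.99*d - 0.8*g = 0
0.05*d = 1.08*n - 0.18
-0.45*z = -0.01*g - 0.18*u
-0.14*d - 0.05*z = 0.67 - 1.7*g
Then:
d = 0.33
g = 0.41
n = 0.18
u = -1.20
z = -0.47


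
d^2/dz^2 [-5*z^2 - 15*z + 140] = -10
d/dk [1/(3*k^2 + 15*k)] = (-2*k - 5)/(3*k^2*(k + 5)^2)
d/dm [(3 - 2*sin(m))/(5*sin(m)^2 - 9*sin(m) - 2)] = (10*sin(m)^2 - 30*sin(m) + 31)*cos(m)/((sin(m) - 2)^2*(5*sin(m) + 1)^2)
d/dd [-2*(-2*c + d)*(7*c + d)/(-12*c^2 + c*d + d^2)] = 4*c*(23*c^2 - 2*c*d + 2*d^2)/(144*c^4 - 24*c^3*d - 23*c^2*d^2 + 2*c*d^3 + d^4)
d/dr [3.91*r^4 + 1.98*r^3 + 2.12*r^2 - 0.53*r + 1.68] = 15.64*r^3 + 5.94*r^2 + 4.24*r - 0.53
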